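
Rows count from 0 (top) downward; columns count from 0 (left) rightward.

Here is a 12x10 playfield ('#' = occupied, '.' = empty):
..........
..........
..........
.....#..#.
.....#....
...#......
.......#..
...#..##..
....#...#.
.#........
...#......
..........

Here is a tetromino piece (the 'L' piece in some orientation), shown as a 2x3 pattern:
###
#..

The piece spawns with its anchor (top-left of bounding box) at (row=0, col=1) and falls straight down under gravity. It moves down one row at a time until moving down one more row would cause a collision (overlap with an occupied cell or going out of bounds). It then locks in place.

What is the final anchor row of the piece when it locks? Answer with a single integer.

Spawn at (row=0, col=1). Try each row:
  row 0: fits
  row 1: fits
  row 2: fits
  row 3: fits
  row 4: fits
  row 5: blocked -> lock at row 4

Answer: 4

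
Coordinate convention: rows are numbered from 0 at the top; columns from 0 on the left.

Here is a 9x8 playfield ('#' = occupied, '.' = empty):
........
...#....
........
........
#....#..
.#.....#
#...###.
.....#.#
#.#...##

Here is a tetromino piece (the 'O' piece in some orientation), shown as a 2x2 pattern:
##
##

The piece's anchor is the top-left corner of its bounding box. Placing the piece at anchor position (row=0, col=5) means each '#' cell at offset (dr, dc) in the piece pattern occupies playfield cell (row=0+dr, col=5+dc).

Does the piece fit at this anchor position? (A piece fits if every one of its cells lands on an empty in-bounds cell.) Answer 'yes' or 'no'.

Check each piece cell at anchor (0, 5):
  offset (0,0) -> (0,5): empty -> OK
  offset (0,1) -> (0,6): empty -> OK
  offset (1,0) -> (1,5): empty -> OK
  offset (1,1) -> (1,6): empty -> OK
All cells valid: yes

Answer: yes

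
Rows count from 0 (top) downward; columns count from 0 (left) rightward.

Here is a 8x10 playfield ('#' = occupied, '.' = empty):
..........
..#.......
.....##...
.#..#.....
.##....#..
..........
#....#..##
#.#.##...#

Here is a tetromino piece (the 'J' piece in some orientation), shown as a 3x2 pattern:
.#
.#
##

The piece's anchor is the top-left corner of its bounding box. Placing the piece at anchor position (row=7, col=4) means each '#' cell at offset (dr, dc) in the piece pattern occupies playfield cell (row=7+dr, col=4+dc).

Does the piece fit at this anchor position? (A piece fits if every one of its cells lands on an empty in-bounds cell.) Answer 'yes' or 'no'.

Answer: no

Derivation:
Check each piece cell at anchor (7, 4):
  offset (0,1) -> (7,5): occupied ('#') -> FAIL
  offset (1,1) -> (8,5): out of bounds -> FAIL
  offset (2,0) -> (9,4): out of bounds -> FAIL
  offset (2,1) -> (9,5): out of bounds -> FAIL
All cells valid: no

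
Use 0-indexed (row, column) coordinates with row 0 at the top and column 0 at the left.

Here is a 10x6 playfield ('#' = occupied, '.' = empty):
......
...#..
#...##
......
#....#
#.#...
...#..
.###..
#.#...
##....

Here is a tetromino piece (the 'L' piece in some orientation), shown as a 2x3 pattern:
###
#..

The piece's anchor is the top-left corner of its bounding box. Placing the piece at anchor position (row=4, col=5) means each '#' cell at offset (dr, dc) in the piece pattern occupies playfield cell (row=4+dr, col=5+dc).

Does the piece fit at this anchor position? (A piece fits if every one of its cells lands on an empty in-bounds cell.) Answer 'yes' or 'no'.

Check each piece cell at anchor (4, 5):
  offset (0,0) -> (4,5): occupied ('#') -> FAIL
  offset (0,1) -> (4,6): out of bounds -> FAIL
  offset (0,2) -> (4,7): out of bounds -> FAIL
  offset (1,0) -> (5,5): empty -> OK
All cells valid: no

Answer: no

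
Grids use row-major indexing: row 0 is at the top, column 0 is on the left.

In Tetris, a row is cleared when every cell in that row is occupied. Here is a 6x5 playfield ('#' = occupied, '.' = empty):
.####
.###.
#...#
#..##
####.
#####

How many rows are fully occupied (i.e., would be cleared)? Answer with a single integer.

Answer: 1

Derivation:
Check each row:
  row 0: 1 empty cell -> not full
  row 1: 2 empty cells -> not full
  row 2: 3 empty cells -> not full
  row 3: 2 empty cells -> not full
  row 4: 1 empty cell -> not full
  row 5: 0 empty cells -> FULL (clear)
Total rows cleared: 1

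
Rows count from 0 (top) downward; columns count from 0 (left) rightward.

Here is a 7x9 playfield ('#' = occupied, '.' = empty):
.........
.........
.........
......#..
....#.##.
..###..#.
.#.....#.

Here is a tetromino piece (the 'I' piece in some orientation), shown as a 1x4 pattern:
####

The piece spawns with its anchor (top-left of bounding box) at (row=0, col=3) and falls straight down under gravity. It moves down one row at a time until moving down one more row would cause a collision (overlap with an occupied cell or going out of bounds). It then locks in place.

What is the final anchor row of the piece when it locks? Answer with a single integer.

Spawn at (row=0, col=3). Try each row:
  row 0: fits
  row 1: fits
  row 2: fits
  row 3: blocked -> lock at row 2

Answer: 2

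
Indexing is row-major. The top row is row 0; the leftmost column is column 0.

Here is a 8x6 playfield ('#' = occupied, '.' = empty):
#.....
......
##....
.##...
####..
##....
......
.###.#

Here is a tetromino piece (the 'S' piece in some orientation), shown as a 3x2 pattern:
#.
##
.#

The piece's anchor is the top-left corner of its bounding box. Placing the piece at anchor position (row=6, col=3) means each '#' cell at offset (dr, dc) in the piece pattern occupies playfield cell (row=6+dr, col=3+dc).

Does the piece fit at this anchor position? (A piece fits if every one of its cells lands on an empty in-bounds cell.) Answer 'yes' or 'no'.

Check each piece cell at anchor (6, 3):
  offset (0,0) -> (6,3): empty -> OK
  offset (1,0) -> (7,3): occupied ('#') -> FAIL
  offset (1,1) -> (7,4): empty -> OK
  offset (2,1) -> (8,4): out of bounds -> FAIL
All cells valid: no

Answer: no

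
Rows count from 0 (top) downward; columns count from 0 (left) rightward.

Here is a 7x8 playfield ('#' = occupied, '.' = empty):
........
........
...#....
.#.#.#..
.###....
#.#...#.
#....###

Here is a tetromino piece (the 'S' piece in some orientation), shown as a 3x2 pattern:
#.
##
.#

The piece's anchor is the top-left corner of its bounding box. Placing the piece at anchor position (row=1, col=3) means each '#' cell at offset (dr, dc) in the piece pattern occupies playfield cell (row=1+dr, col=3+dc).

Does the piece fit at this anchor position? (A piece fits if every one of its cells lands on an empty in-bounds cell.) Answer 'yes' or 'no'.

Check each piece cell at anchor (1, 3):
  offset (0,0) -> (1,3): empty -> OK
  offset (1,0) -> (2,3): occupied ('#') -> FAIL
  offset (1,1) -> (2,4): empty -> OK
  offset (2,1) -> (3,4): empty -> OK
All cells valid: no

Answer: no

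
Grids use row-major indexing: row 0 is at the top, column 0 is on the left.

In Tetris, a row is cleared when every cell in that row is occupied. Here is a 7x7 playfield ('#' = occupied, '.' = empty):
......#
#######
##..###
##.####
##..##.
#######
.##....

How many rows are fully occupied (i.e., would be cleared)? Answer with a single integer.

Check each row:
  row 0: 6 empty cells -> not full
  row 1: 0 empty cells -> FULL (clear)
  row 2: 2 empty cells -> not full
  row 3: 1 empty cell -> not full
  row 4: 3 empty cells -> not full
  row 5: 0 empty cells -> FULL (clear)
  row 6: 5 empty cells -> not full
Total rows cleared: 2

Answer: 2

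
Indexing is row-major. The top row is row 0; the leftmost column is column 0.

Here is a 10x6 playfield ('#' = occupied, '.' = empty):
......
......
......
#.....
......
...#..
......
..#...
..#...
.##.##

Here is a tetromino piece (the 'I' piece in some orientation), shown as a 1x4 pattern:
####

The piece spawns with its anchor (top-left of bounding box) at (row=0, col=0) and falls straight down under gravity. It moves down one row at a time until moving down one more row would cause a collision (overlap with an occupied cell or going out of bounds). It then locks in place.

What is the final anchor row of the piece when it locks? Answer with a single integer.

Spawn at (row=0, col=0). Try each row:
  row 0: fits
  row 1: fits
  row 2: fits
  row 3: blocked -> lock at row 2

Answer: 2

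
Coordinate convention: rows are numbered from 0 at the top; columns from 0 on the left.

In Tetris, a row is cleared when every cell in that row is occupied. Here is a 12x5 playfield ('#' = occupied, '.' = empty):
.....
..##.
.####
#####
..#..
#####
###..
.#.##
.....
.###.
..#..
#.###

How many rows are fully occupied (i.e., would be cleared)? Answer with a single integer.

Check each row:
  row 0: 5 empty cells -> not full
  row 1: 3 empty cells -> not full
  row 2: 1 empty cell -> not full
  row 3: 0 empty cells -> FULL (clear)
  row 4: 4 empty cells -> not full
  row 5: 0 empty cells -> FULL (clear)
  row 6: 2 empty cells -> not full
  row 7: 2 empty cells -> not full
  row 8: 5 empty cells -> not full
  row 9: 2 empty cells -> not full
  row 10: 4 empty cells -> not full
  row 11: 1 empty cell -> not full
Total rows cleared: 2

Answer: 2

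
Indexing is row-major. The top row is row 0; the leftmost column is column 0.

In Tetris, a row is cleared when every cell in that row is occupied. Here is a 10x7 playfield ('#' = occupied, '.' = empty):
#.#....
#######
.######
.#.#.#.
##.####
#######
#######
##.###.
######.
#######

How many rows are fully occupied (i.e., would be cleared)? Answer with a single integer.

Check each row:
  row 0: 5 empty cells -> not full
  row 1: 0 empty cells -> FULL (clear)
  row 2: 1 empty cell -> not full
  row 3: 4 empty cells -> not full
  row 4: 1 empty cell -> not full
  row 5: 0 empty cells -> FULL (clear)
  row 6: 0 empty cells -> FULL (clear)
  row 7: 2 empty cells -> not full
  row 8: 1 empty cell -> not full
  row 9: 0 empty cells -> FULL (clear)
Total rows cleared: 4

Answer: 4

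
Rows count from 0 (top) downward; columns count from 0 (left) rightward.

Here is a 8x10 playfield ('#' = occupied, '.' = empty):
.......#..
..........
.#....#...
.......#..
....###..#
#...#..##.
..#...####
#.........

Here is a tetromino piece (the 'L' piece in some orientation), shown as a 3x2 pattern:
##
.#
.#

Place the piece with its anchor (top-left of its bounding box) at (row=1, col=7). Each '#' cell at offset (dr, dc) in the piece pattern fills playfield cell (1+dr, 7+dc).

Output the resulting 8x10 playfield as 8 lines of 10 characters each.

Answer: .......#..
.......##.
.#....#.#.
.......##.
....###..#
#...#..##.
..#...####
#.........

Derivation:
Fill (1+0,7+0) = (1,7)
Fill (1+0,7+1) = (1,8)
Fill (1+1,7+1) = (2,8)
Fill (1+2,7+1) = (3,8)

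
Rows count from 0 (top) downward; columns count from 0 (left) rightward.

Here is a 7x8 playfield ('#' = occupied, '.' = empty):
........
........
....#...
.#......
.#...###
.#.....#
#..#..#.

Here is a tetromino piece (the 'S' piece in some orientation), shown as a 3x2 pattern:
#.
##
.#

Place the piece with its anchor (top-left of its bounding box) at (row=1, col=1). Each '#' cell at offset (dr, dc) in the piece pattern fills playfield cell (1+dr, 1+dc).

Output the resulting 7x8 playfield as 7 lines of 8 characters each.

Answer: ........
.#......
.##.#...
.##.....
.#...###
.#.....#
#..#..#.

Derivation:
Fill (1+0,1+0) = (1,1)
Fill (1+1,1+0) = (2,1)
Fill (1+1,1+1) = (2,2)
Fill (1+2,1+1) = (3,2)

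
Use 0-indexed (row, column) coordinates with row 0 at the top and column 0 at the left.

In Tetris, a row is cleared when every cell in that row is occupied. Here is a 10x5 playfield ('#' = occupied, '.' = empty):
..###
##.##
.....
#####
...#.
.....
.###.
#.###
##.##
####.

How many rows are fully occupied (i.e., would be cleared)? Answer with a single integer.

Check each row:
  row 0: 2 empty cells -> not full
  row 1: 1 empty cell -> not full
  row 2: 5 empty cells -> not full
  row 3: 0 empty cells -> FULL (clear)
  row 4: 4 empty cells -> not full
  row 5: 5 empty cells -> not full
  row 6: 2 empty cells -> not full
  row 7: 1 empty cell -> not full
  row 8: 1 empty cell -> not full
  row 9: 1 empty cell -> not full
Total rows cleared: 1

Answer: 1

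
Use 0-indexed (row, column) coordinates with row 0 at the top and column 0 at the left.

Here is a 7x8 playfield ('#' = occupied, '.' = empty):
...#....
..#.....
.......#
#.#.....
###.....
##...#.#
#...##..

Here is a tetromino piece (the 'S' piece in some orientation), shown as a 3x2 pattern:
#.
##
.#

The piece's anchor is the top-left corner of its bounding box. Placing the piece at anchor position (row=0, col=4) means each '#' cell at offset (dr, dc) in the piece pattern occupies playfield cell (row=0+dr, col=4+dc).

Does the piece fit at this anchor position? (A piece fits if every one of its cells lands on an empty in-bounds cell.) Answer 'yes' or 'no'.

Check each piece cell at anchor (0, 4):
  offset (0,0) -> (0,4): empty -> OK
  offset (1,0) -> (1,4): empty -> OK
  offset (1,1) -> (1,5): empty -> OK
  offset (2,1) -> (2,5): empty -> OK
All cells valid: yes

Answer: yes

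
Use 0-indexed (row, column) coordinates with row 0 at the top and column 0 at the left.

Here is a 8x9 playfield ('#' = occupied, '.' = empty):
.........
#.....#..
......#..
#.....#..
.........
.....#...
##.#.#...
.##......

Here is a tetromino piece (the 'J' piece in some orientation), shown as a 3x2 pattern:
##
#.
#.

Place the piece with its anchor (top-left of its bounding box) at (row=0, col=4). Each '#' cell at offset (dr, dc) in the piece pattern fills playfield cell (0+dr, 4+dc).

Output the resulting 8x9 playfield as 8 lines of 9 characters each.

Fill (0+0,4+0) = (0,4)
Fill (0+0,4+1) = (0,5)
Fill (0+1,4+0) = (1,4)
Fill (0+2,4+0) = (2,4)

Answer: ....##...
#...#.#..
....#.#..
#.....#..
.........
.....#...
##.#.#...
.##......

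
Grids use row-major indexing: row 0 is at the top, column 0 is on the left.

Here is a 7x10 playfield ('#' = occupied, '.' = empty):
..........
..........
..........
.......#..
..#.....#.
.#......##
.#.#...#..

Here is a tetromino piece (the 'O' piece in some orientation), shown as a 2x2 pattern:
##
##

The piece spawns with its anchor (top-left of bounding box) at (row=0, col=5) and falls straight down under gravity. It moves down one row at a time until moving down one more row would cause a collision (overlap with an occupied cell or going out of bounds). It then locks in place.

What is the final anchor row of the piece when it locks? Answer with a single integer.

Spawn at (row=0, col=5). Try each row:
  row 0: fits
  row 1: fits
  row 2: fits
  row 3: fits
  row 4: fits
  row 5: fits
  row 6: blocked -> lock at row 5

Answer: 5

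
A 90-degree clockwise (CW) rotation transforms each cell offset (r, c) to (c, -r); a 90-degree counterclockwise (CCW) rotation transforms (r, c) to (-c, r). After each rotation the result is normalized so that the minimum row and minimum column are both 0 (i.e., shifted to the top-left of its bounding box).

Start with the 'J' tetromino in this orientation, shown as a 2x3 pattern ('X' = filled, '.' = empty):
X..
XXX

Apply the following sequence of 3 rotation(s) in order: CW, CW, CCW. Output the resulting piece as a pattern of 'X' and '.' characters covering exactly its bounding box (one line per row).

Answer: XX
X.
X.

Derivation:
Start:
X..
XXX
After rotation 1 (CW):
XX
X.
X.
After rotation 2 (CW):
XXX
..X
After rotation 3 (CCW):
XX
X.
X.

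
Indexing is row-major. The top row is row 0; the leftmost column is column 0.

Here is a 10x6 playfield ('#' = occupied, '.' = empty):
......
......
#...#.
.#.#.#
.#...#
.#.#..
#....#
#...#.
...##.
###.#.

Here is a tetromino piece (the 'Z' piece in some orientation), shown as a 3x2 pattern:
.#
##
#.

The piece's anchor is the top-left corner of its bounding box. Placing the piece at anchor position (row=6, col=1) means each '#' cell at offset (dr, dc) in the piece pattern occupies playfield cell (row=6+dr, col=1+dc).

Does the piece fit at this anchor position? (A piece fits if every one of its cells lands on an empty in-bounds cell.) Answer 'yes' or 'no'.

Answer: yes

Derivation:
Check each piece cell at anchor (6, 1):
  offset (0,1) -> (6,2): empty -> OK
  offset (1,0) -> (7,1): empty -> OK
  offset (1,1) -> (7,2): empty -> OK
  offset (2,0) -> (8,1): empty -> OK
All cells valid: yes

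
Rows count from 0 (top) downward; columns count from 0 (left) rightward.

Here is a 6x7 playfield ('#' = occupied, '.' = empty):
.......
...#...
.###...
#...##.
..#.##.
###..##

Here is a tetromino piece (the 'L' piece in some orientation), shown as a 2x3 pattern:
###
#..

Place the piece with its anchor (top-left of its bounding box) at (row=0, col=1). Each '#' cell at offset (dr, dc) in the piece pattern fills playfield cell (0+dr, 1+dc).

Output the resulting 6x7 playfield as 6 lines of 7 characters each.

Answer: .###...
.#.#...
.###...
#...##.
..#.##.
###..##

Derivation:
Fill (0+0,1+0) = (0,1)
Fill (0+0,1+1) = (0,2)
Fill (0+0,1+2) = (0,3)
Fill (0+1,1+0) = (1,1)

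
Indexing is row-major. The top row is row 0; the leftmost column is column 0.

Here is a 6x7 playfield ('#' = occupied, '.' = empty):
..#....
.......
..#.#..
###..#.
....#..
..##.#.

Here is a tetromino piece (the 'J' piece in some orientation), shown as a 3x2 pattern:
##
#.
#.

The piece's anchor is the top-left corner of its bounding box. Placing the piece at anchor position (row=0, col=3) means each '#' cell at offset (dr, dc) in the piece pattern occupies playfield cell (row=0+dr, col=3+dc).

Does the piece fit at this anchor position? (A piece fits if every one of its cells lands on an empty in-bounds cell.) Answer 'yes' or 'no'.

Answer: yes

Derivation:
Check each piece cell at anchor (0, 3):
  offset (0,0) -> (0,3): empty -> OK
  offset (0,1) -> (0,4): empty -> OK
  offset (1,0) -> (1,3): empty -> OK
  offset (2,0) -> (2,3): empty -> OK
All cells valid: yes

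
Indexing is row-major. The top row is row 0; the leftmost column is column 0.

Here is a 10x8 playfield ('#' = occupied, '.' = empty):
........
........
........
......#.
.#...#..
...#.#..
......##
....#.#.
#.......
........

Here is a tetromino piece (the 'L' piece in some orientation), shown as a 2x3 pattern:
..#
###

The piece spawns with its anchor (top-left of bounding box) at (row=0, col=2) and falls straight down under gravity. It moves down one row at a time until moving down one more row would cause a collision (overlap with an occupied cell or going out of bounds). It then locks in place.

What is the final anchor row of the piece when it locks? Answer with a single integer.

Answer: 3

Derivation:
Spawn at (row=0, col=2). Try each row:
  row 0: fits
  row 1: fits
  row 2: fits
  row 3: fits
  row 4: blocked -> lock at row 3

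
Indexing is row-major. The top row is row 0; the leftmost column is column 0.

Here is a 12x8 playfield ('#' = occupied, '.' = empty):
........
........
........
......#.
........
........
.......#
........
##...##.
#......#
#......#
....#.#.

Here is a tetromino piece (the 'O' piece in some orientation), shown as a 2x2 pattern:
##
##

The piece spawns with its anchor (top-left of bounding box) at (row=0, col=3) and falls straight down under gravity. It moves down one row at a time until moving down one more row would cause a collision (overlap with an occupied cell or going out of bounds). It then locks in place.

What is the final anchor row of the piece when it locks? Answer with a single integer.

Spawn at (row=0, col=3). Try each row:
  row 0: fits
  row 1: fits
  row 2: fits
  row 3: fits
  row 4: fits
  row 5: fits
  row 6: fits
  row 7: fits
  row 8: fits
  row 9: fits
  row 10: blocked -> lock at row 9

Answer: 9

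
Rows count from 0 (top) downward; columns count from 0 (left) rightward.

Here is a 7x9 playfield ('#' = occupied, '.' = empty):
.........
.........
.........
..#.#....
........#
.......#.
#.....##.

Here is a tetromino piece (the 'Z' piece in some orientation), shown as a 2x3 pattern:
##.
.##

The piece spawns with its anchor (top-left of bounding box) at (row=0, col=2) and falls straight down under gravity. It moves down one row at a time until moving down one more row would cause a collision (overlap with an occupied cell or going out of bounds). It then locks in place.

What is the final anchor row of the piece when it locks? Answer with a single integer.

Spawn at (row=0, col=2). Try each row:
  row 0: fits
  row 1: fits
  row 2: blocked -> lock at row 1

Answer: 1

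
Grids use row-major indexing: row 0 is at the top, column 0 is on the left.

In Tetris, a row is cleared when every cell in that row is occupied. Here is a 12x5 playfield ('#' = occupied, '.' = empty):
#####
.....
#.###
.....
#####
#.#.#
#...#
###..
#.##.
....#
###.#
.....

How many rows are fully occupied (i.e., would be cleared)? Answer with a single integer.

Check each row:
  row 0: 0 empty cells -> FULL (clear)
  row 1: 5 empty cells -> not full
  row 2: 1 empty cell -> not full
  row 3: 5 empty cells -> not full
  row 4: 0 empty cells -> FULL (clear)
  row 5: 2 empty cells -> not full
  row 6: 3 empty cells -> not full
  row 7: 2 empty cells -> not full
  row 8: 2 empty cells -> not full
  row 9: 4 empty cells -> not full
  row 10: 1 empty cell -> not full
  row 11: 5 empty cells -> not full
Total rows cleared: 2

Answer: 2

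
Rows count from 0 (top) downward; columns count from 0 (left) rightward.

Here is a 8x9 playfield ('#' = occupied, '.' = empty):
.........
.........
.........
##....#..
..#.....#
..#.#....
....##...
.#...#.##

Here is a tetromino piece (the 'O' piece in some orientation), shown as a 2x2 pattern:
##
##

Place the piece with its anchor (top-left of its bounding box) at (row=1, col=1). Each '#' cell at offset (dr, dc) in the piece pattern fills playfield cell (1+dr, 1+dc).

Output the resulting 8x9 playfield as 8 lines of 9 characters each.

Answer: .........
.##......
.##......
##....#..
..#.....#
..#.#....
....##...
.#...#.##

Derivation:
Fill (1+0,1+0) = (1,1)
Fill (1+0,1+1) = (1,2)
Fill (1+1,1+0) = (2,1)
Fill (1+1,1+1) = (2,2)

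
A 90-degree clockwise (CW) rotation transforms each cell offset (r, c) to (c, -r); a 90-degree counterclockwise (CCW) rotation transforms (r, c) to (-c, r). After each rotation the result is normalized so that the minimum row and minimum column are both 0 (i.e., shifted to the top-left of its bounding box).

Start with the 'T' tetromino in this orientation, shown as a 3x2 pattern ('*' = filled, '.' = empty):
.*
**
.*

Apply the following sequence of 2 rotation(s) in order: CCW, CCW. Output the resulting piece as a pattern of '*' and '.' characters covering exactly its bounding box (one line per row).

Answer: *.
**
*.

Derivation:
Start:
.*
**
.*
After rotation 1 (CCW):
***
.*.
After rotation 2 (CCW):
*.
**
*.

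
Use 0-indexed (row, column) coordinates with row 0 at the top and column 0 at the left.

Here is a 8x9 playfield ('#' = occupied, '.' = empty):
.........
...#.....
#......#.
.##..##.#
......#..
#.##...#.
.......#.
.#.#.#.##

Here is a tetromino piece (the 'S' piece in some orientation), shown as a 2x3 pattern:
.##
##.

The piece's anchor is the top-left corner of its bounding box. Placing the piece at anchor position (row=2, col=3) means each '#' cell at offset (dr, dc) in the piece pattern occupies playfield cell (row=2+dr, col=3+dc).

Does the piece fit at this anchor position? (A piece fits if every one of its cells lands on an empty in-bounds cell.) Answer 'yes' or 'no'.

Answer: yes

Derivation:
Check each piece cell at anchor (2, 3):
  offset (0,1) -> (2,4): empty -> OK
  offset (0,2) -> (2,5): empty -> OK
  offset (1,0) -> (3,3): empty -> OK
  offset (1,1) -> (3,4): empty -> OK
All cells valid: yes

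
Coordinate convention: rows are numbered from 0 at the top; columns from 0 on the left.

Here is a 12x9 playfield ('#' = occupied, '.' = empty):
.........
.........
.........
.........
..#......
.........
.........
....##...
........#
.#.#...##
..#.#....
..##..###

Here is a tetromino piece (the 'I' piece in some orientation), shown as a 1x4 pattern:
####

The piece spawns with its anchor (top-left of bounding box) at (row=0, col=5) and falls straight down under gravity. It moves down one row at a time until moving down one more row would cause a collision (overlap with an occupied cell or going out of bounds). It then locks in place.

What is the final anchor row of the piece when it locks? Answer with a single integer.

Answer: 6

Derivation:
Spawn at (row=0, col=5). Try each row:
  row 0: fits
  row 1: fits
  row 2: fits
  row 3: fits
  row 4: fits
  row 5: fits
  row 6: fits
  row 7: blocked -> lock at row 6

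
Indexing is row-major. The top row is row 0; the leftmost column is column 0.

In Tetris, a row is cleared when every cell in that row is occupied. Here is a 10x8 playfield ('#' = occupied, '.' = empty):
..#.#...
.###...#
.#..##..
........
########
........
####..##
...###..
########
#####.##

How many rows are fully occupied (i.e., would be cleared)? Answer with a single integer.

Answer: 2

Derivation:
Check each row:
  row 0: 6 empty cells -> not full
  row 1: 4 empty cells -> not full
  row 2: 5 empty cells -> not full
  row 3: 8 empty cells -> not full
  row 4: 0 empty cells -> FULL (clear)
  row 5: 8 empty cells -> not full
  row 6: 2 empty cells -> not full
  row 7: 5 empty cells -> not full
  row 8: 0 empty cells -> FULL (clear)
  row 9: 1 empty cell -> not full
Total rows cleared: 2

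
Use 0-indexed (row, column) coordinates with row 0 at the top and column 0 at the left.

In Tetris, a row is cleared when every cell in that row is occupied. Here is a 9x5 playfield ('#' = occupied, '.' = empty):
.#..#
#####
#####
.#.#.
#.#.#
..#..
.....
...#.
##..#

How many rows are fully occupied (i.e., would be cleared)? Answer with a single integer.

Answer: 2

Derivation:
Check each row:
  row 0: 3 empty cells -> not full
  row 1: 0 empty cells -> FULL (clear)
  row 2: 0 empty cells -> FULL (clear)
  row 3: 3 empty cells -> not full
  row 4: 2 empty cells -> not full
  row 5: 4 empty cells -> not full
  row 6: 5 empty cells -> not full
  row 7: 4 empty cells -> not full
  row 8: 2 empty cells -> not full
Total rows cleared: 2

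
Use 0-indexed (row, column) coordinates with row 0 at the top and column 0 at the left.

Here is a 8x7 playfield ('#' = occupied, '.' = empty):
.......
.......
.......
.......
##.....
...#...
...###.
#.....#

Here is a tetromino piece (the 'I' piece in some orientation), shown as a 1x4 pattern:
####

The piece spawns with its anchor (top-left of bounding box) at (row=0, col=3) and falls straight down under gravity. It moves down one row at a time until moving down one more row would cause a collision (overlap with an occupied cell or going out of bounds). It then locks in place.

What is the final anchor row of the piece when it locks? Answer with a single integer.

Answer: 4

Derivation:
Spawn at (row=0, col=3). Try each row:
  row 0: fits
  row 1: fits
  row 2: fits
  row 3: fits
  row 4: fits
  row 5: blocked -> lock at row 4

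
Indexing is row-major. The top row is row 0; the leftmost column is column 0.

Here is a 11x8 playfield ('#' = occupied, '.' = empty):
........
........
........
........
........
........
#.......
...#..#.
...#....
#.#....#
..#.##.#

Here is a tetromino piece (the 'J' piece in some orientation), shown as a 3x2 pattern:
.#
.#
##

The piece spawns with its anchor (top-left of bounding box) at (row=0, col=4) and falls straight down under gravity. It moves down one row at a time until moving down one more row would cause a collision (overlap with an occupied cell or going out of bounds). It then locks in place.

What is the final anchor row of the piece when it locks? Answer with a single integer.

Answer: 7

Derivation:
Spawn at (row=0, col=4). Try each row:
  row 0: fits
  row 1: fits
  row 2: fits
  row 3: fits
  row 4: fits
  row 5: fits
  row 6: fits
  row 7: fits
  row 8: blocked -> lock at row 7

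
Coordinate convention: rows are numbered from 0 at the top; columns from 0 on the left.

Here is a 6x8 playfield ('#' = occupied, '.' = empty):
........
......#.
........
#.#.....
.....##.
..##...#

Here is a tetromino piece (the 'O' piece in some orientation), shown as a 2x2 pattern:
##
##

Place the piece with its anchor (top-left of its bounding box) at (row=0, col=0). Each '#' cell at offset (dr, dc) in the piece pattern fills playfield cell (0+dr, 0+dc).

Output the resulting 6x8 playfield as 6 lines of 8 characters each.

Answer: ##......
##....#.
........
#.#.....
.....##.
..##...#

Derivation:
Fill (0+0,0+0) = (0,0)
Fill (0+0,0+1) = (0,1)
Fill (0+1,0+0) = (1,0)
Fill (0+1,0+1) = (1,1)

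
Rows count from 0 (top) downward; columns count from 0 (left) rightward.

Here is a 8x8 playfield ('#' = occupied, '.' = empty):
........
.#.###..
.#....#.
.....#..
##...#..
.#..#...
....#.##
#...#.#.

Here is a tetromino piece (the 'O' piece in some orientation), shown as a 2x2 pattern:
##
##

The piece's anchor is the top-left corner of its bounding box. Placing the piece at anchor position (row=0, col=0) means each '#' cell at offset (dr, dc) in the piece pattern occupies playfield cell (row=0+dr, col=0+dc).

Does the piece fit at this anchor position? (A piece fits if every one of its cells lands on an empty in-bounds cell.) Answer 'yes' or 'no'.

Answer: no

Derivation:
Check each piece cell at anchor (0, 0):
  offset (0,0) -> (0,0): empty -> OK
  offset (0,1) -> (0,1): empty -> OK
  offset (1,0) -> (1,0): empty -> OK
  offset (1,1) -> (1,1): occupied ('#') -> FAIL
All cells valid: no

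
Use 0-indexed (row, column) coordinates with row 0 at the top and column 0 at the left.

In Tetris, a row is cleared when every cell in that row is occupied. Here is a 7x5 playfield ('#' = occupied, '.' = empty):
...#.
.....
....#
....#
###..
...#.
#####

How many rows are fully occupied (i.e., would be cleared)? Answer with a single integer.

Check each row:
  row 0: 4 empty cells -> not full
  row 1: 5 empty cells -> not full
  row 2: 4 empty cells -> not full
  row 3: 4 empty cells -> not full
  row 4: 2 empty cells -> not full
  row 5: 4 empty cells -> not full
  row 6: 0 empty cells -> FULL (clear)
Total rows cleared: 1

Answer: 1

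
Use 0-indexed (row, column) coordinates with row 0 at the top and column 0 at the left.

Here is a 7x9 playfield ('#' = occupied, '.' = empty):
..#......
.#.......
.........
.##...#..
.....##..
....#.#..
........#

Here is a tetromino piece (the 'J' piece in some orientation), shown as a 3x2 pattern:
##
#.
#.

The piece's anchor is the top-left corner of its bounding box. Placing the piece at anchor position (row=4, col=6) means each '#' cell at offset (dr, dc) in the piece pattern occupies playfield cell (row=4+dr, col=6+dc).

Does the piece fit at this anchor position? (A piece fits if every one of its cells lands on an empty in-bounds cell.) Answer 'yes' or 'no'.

Check each piece cell at anchor (4, 6):
  offset (0,0) -> (4,6): occupied ('#') -> FAIL
  offset (0,1) -> (4,7): empty -> OK
  offset (1,0) -> (5,6): occupied ('#') -> FAIL
  offset (2,0) -> (6,6): empty -> OK
All cells valid: no

Answer: no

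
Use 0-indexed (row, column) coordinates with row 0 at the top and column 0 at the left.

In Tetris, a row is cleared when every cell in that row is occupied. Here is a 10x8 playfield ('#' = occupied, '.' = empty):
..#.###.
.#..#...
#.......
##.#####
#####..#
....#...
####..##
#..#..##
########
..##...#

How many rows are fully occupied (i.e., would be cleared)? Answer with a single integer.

Answer: 1

Derivation:
Check each row:
  row 0: 4 empty cells -> not full
  row 1: 6 empty cells -> not full
  row 2: 7 empty cells -> not full
  row 3: 1 empty cell -> not full
  row 4: 2 empty cells -> not full
  row 5: 7 empty cells -> not full
  row 6: 2 empty cells -> not full
  row 7: 4 empty cells -> not full
  row 8: 0 empty cells -> FULL (clear)
  row 9: 5 empty cells -> not full
Total rows cleared: 1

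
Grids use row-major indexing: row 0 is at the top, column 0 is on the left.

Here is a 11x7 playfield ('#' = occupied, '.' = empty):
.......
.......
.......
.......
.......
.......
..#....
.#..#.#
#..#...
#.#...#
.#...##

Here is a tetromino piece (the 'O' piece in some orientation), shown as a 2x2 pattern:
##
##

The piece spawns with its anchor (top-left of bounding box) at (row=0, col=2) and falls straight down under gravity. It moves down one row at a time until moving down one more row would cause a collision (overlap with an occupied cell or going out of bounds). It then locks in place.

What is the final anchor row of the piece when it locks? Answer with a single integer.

Answer: 4

Derivation:
Spawn at (row=0, col=2). Try each row:
  row 0: fits
  row 1: fits
  row 2: fits
  row 3: fits
  row 4: fits
  row 5: blocked -> lock at row 4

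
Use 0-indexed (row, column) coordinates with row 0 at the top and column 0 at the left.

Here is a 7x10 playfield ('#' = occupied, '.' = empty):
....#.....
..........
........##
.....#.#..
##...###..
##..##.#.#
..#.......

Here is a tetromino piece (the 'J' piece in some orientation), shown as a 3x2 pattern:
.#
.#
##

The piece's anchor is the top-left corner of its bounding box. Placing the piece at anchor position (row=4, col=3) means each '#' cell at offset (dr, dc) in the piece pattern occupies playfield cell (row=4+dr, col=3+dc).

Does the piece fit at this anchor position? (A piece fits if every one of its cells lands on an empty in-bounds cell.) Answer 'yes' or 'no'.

Check each piece cell at anchor (4, 3):
  offset (0,1) -> (4,4): empty -> OK
  offset (1,1) -> (5,4): occupied ('#') -> FAIL
  offset (2,0) -> (6,3): empty -> OK
  offset (2,1) -> (6,4): empty -> OK
All cells valid: no

Answer: no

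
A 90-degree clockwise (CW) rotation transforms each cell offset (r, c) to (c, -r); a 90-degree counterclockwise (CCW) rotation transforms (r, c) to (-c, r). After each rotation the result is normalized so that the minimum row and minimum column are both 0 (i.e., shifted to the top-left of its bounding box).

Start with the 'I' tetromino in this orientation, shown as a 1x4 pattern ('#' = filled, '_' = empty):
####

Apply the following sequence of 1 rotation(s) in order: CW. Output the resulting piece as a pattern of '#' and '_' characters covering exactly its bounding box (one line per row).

Answer: #
#
#
#

Derivation:
Start:
####
After rotation 1 (CW):
#
#
#
#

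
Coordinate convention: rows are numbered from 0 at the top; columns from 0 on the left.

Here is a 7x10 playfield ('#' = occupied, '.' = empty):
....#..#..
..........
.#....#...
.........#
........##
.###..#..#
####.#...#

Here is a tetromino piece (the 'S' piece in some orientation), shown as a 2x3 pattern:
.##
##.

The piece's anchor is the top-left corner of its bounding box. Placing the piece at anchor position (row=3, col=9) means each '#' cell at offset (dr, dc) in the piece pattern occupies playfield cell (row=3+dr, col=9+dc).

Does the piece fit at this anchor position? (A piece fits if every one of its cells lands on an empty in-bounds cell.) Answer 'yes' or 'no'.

Check each piece cell at anchor (3, 9):
  offset (0,1) -> (3,10): out of bounds -> FAIL
  offset (0,2) -> (3,11): out of bounds -> FAIL
  offset (1,0) -> (4,9): occupied ('#') -> FAIL
  offset (1,1) -> (4,10): out of bounds -> FAIL
All cells valid: no

Answer: no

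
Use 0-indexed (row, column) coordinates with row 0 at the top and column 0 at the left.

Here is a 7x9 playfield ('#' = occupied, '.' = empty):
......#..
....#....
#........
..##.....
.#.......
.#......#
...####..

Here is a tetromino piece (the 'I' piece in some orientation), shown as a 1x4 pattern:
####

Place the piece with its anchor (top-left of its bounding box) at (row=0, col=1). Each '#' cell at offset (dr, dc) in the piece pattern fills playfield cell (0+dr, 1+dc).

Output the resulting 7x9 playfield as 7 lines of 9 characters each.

Answer: .####.#..
....#....
#........
..##.....
.#.......
.#......#
...####..

Derivation:
Fill (0+0,1+0) = (0,1)
Fill (0+0,1+1) = (0,2)
Fill (0+0,1+2) = (0,3)
Fill (0+0,1+3) = (0,4)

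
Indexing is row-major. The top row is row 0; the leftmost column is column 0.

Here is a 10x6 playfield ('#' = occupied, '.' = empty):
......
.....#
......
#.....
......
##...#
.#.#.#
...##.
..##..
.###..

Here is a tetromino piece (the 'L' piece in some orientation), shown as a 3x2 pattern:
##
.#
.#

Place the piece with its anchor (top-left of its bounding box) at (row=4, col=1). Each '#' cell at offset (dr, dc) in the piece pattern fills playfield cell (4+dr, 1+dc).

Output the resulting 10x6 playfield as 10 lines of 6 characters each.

Answer: ......
.....#
......
#.....
.##...
###..#
.###.#
...##.
..##..
.###..

Derivation:
Fill (4+0,1+0) = (4,1)
Fill (4+0,1+1) = (4,2)
Fill (4+1,1+1) = (5,2)
Fill (4+2,1+1) = (6,2)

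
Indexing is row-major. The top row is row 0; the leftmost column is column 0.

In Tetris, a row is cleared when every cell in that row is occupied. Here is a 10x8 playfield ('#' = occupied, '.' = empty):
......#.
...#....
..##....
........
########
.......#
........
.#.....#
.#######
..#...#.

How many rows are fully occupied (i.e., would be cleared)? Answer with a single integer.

Answer: 1

Derivation:
Check each row:
  row 0: 7 empty cells -> not full
  row 1: 7 empty cells -> not full
  row 2: 6 empty cells -> not full
  row 3: 8 empty cells -> not full
  row 4: 0 empty cells -> FULL (clear)
  row 5: 7 empty cells -> not full
  row 6: 8 empty cells -> not full
  row 7: 6 empty cells -> not full
  row 8: 1 empty cell -> not full
  row 9: 6 empty cells -> not full
Total rows cleared: 1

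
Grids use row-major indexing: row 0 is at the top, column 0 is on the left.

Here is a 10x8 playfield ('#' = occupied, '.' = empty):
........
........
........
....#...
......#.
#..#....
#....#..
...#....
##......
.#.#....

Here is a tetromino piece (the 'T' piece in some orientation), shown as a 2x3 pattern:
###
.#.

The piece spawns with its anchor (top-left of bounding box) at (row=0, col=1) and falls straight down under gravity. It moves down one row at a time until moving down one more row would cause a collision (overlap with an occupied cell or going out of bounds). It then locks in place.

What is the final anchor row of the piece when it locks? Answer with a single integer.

Answer: 4

Derivation:
Spawn at (row=0, col=1). Try each row:
  row 0: fits
  row 1: fits
  row 2: fits
  row 3: fits
  row 4: fits
  row 5: blocked -> lock at row 4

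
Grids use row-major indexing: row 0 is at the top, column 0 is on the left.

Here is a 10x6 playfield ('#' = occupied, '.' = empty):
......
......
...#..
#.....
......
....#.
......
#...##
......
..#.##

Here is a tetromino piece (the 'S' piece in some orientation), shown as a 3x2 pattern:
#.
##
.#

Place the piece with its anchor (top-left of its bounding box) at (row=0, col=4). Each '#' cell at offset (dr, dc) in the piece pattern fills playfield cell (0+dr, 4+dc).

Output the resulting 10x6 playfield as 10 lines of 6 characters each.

Fill (0+0,4+0) = (0,4)
Fill (0+1,4+0) = (1,4)
Fill (0+1,4+1) = (1,5)
Fill (0+2,4+1) = (2,5)

Answer: ....#.
....##
...#.#
#.....
......
....#.
......
#...##
......
..#.##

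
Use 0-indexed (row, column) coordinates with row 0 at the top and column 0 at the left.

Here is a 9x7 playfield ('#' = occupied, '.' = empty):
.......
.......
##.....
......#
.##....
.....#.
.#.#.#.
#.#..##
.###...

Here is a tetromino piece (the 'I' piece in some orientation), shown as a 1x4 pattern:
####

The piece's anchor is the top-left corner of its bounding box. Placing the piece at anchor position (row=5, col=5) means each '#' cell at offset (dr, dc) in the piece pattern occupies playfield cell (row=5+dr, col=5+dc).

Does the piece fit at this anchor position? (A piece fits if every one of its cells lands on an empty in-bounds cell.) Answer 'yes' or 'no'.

Check each piece cell at anchor (5, 5):
  offset (0,0) -> (5,5): occupied ('#') -> FAIL
  offset (0,1) -> (5,6): empty -> OK
  offset (0,2) -> (5,7): out of bounds -> FAIL
  offset (0,3) -> (5,8): out of bounds -> FAIL
All cells valid: no

Answer: no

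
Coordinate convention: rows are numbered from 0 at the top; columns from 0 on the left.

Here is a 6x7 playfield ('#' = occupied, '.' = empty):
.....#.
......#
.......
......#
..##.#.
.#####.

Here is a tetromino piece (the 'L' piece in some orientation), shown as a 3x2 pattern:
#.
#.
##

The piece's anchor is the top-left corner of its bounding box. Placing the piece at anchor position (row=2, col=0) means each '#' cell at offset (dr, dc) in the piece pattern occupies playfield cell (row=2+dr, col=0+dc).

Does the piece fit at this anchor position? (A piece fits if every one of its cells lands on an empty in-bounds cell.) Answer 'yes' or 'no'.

Answer: yes

Derivation:
Check each piece cell at anchor (2, 0):
  offset (0,0) -> (2,0): empty -> OK
  offset (1,0) -> (3,0): empty -> OK
  offset (2,0) -> (4,0): empty -> OK
  offset (2,1) -> (4,1): empty -> OK
All cells valid: yes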